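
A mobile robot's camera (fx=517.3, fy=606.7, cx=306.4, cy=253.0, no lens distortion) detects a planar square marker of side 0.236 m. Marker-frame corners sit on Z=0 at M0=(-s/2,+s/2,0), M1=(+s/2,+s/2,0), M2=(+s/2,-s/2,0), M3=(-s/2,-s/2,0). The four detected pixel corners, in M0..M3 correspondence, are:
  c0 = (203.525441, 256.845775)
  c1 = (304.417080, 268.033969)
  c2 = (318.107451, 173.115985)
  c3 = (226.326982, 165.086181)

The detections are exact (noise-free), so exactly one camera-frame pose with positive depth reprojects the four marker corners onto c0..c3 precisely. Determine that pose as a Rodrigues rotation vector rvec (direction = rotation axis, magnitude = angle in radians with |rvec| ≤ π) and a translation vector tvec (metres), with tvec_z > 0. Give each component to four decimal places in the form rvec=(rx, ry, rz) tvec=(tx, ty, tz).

Intrinsics K: fx=517.3, fy=606.7, cx=306.4, cy=253.0
Marker side s = 0.236 m; corners in marker frame (Z=0):
  M0 = (-0.1180, +0.1180, 0)
  M1 = (+0.1180, +0.1180, 0)
  M2 = (+0.1180, -0.1180, 0)
  M3 = (-0.1180, -0.1180, 0)
Detected image corners:
  c0 = (203.525441, 256.845775) px
  c1 = (304.417080, 268.033969) px
  c2 = (318.107451, 173.115985) px
  c3 = (226.326982, 165.086181) px
Planar DLT: solve 8×8 A·h = b for H (H[2,2]=1):
  H  [+380.89300 -187.96803 +262.97672]
  H  [+18.77061 +304.86059 +213.40228]
  H  [-0.10017 -0.41972 +1.00000]
B = K⁻¹H; ‖b₁‖=0.805213, ‖b₂‖=0.805213; λ = 2/(‖b₁‖+‖b₂‖) = 1.241908, sign → tz>0 ⇒ λ=+1.241908
r₁ = λ·B[:,0] = (+0.98811,+0.09030,-0.12440); r₂ = λ·B[:,1] = (-0.14252,+0.84142,-0.52126)
r₃ = r₁×r₂ = (+0.05761,+0.53279,+0.84428); SVD([r₁ r₂ r₃]) → R = UVᵀ:
  R  [+0.98811 -0.14252 +0.05761]
  R  [+0.09030 +0.84142 +0.53279]
  R  [-0.12440 -0.52126 +0.84428]
t = (-0.10425, -0.08106, +1.24191) m
tr R = 2.673813; θ = arccos((tr R − 1)/2) = 0.579189 rad = 33.185°
axis k = ((R−Rᵀ)₃₂, (R−Rᵀ)₁₃, (R−Rᵀ)₂₁) / (2 sinθ) = (-0.962872, +0.166266, +0.212683)
rvec = θ·k = (-0.557685, +0.096299, +0.123183)

rvec=(-0.5577, 0.0963, 0.1232) tvec=(-0.1042, -0.0811, 1.2419)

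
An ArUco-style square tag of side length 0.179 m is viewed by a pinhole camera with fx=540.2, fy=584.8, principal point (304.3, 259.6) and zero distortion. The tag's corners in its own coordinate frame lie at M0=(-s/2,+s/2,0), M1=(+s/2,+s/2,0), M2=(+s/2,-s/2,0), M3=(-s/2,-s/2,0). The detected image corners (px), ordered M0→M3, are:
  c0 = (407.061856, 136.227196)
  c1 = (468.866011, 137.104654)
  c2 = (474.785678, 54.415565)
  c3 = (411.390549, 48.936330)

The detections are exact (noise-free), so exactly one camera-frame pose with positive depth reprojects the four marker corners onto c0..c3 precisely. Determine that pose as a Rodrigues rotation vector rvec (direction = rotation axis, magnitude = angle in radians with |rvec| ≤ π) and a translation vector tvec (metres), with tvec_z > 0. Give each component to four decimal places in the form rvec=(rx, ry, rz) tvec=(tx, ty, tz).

rvec=(0.2142, -0.3949, -0.0281) tvec=(0.3242, -0.3602, 1.2784)

Intrinsics K: fx=540.2, fy=584.8, cx=304.3, cy=259.6
Marker side s = 0.179 m; corners in marker frame (Z=0):
  M0 = (-0.0895, +0.0895, 0)
  M1 = (+0.0895, +0.0895, 0)
  M2 = (+0.0895, -0.0895, 0)
  M3 = (-0.0895, -0.0895, 0)
Detected image corners:
  c0 = (407.061856, 136.227196) px
  c1 = (468.866011, 137.104654) px
  c2 = (474.785678, 54.415565) px
  c3 = (411.390549, 48.936330) px
Planar DLT: solve 8×8 A·h = b for H (H[2,2]=1):
  H  [+480.16677 +44.48635 +441.31785]
  H  [+45.46481 +490.11802 +94.84532]
  H  [+0.29627 +0.16624 +1.00000]
B = K⁻¹H; ‖b₁‖=0.782252, ‖b₂‖=0.782252; λ = 2/(‖b₁‖+‖b₂‖) = 1.278361, sign → tz>0 ⇒ λ=+1.278361
r₁ = λ·B[:,0] = (+0.92295,-0.06874,+0.37874); r₂ = λ·B[:,1] = (-0.01443,+0.97705,+0.21251)
r₃ = r₁×r₂ = (-0.38466,-0.20160,+0.90078); SVD([r₁ r₂ r₃]) → R = UVᵀ:
  R  [+0.92295 -0.01443 -0.38466]
  R  [-0.06874 +0.97705 -0.20160]
  R  [+0.37874 +0.21251 +0.90078]
t = (+0.32425, -0.36015, +1.27836) m
tr R = 2.800776; θ = arccos((tr R − 1)/2) = 0.450136 rad = 25.791°
axis k = ((R−Rᵀ)₃₂, (R−Rᵀ)₁₃, (R−Rᵀ)₂₁) / (2 sinθ) = (+0.475891, -0.877287, -0.062411)
rvec = θ·k = (+0.214216, -0.394899, -0.028093)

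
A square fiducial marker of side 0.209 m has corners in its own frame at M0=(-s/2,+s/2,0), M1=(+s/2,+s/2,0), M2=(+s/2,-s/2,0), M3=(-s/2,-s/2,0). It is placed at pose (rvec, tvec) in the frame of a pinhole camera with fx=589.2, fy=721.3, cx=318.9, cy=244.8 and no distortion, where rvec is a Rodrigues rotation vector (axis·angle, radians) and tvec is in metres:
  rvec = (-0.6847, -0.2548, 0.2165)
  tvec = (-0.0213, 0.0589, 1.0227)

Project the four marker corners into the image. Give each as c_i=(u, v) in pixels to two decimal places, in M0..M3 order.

c0=(235.99, 328.24) c1=(358.80, 368.68) c2=(366.51, 250.82) c3=(259.39, 211.80)

Intrinsics K: fx=589.2, fy=721.3, cx=318.9, cy=244.8
Marker side s = 0.209 m; corners in marker frame (Z=0):
  M0 = (-0.1045, +0.1045, 0)
  M1 = (+0.1045, +0.1045, 0)
  M2 = (+0.1045, -0.1045, 0)
  M3 = (-0.1045, -0.1045, 0)
rvec = (-0.6847, -0.2548, 0.2165), |rvec| = θ = 0.76198 rad = 43.658°
Rodrigues: sinθ=0.69035, 1−cosθ=0.27653; R = I + sinθ·[k]× + (1−cosθ)·[k]×²:
    [+0.94676 -0.11306 -0.30145]
    [+0.27924 +0.75439 +0.59407]
    [+0.16025 -0.64661 +0.74580]
t = (-0.0213, 0.0589, 1.0227) m
M0: Pc = R·M0+t = (-0.13205, +0.10855, +0.93838); u = 589.2·(-0.13205)/0.93838 + 318.9 = 235.9870, v = 721.3·(+0.10855)/0.93838 + 244.8 = 328.2410
M1: Pc = R·M1+t = (+0.06582, +0.16691, +0.97187); u = 589.2·(+0.06582)/0.97187 + 318.9 = 358.8042, v = 721.3·(+0.16691)/0.97187 + 244.8 = 368.6797
M2: Pc = R·M2+t = (+0.08945, +0.00925, +1.10702); u = 589.2·(+0.08945)/1.10702 + 318.9 = 366.5092, v = 721.3·(+0.00925)/1.10702 + 244.8 = 250.8248
M3: Pc = R·M3+t = (-0.10842, -0.04911, +1.07353); u = 589.2·(-0.10842)/1.07353 + 318.9 = 259.3934, v = 721.3·(-0.04911)/1.07353 + 244.8 = 211.7999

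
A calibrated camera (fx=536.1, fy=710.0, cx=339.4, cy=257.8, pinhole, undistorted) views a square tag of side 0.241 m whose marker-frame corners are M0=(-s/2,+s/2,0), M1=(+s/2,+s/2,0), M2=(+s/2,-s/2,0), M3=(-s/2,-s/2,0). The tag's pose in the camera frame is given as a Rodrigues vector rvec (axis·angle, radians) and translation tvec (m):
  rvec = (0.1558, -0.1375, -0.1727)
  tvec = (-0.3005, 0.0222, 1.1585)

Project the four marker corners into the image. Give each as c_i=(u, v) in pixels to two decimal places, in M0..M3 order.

Intrinsics K: fx=536.1, fy=710.0, cx=339.4, cy=257.8
Marker side s = 0.241 m; corners in marker frame (Z=0):
  M0 = (-0.1205, +0.1205, 0)
  M1 = (+0.1205, +0.1205, 0)
  M2 = (+0.1205, -0.1205, 0)
  M3 = (-0.1205, -0.1205, 0)
rvec = (0.1558, -0.1375, -0.1727), |rvec| = θ = 0.27019 rad = 15.481°
Rodrigues: sinθ=0.26692, 1−cosθ=0.03628; R = I + sinθ·[k]× + (1−cosθ)·[k]×²:
    [+0.97578 +0.15996 -0.14920]
    [-0.18125 +0.97311 -0.14211]
    [+0.12246 +0.16571 +0.97854]
t = (-0.3005, 0.0222, 1.1585) m
M0: Pc = R·M0+t = (-0.39881, +0.16130, +1.16371); u = 536.1·(-0.39881)/1.16371 + 339.4 = 155.6774, v = 710.0·(+0.16130)/1.16371 + 257.8 = 356.2126
M1: Pc = R·M1+t = (-0.16364, +0.11762, +1.19322); u = 536.1·(-0.16364)/1.19322 + 339.4 = 265.8774, v = 710.0·(+0.11762)/1.19322 + 257.8 = 327.7866
M2: Pc = R·M2+t = (-0.20219, -0.11690, +1.15329); u = 536.1·(-0.20219)/1.15329 + 339.4 = 245.4114, v = 710.0·(-0.11690)/1.15329 + 257.8 = 185.8320
M3: Pc = R·M3+t = (-0.43736, -0.07322, +1.12378); u = 536.1·(-0.43736)/1.12378 + 339.4 = 130.7577, v = 710.0·(-0.07322)/1.12378 + 257.8 = 211.5401

c0=(155.68, 356.21) c1=(265.88, 327.79) c2=(245.41, 185.83) c3=(130.76, 211.54)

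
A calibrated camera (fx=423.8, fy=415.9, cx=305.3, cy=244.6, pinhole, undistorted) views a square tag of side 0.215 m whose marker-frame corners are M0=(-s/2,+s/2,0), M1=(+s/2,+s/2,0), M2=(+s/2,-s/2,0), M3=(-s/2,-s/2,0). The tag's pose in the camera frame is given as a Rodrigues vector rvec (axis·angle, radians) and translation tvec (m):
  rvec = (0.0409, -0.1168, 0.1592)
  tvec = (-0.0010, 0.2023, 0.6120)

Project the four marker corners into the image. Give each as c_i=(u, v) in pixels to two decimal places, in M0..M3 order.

Intrinsics K: fx=423.8, fy=415.9, cx=305.3, cy=244.6
Marker side s = 0.215 m; corners in marker frame (Z=0):
  M0 = (-0.1075, +0.1075, 0)
  M1 = (+0.1075, +0.1075, 0)
  M2 = (+0.1075, -0.1075, 0)
  M3 = (-0.1075, -0.1075, 0)
rvec = (0.0409, -0.1168, 0.1592), |rvec| = θ = 0.20164 rad = 11.553°
Rodrigues: sinθ=0.20028, 1−cosθ=0.02026; R = I + sinθ·[k]× + (1−cosθ)·[k]×²:
    [+0.98057 -0.16050 -0.11277]
    [+0.15574 +0.98654 -0.04989]
    [+0.11925 +0.03136 +0.99237]
t = (-0.0010, 0.2023, 0.6120) m
M0: Pc = R·M0+t = (-0.12367, +0.29161, +0.60255); u = 423.8·(-0.12367)/0.60255 + 305.3 = 218.3206, v = 415.9·(+0.29161)/0.60255 + 244.6 = 445.8788
M1: Pc = R·M1+t = (+0.08716, +0.32510, +0.62819); u = 423.8·(+0.08716)/0.62819 + 305.3 = 364.0995, v = 415.9·(+0.32510)/0.62819 + 244.6 = 459.8324
M2: Pc = R·M2+t = (+0.12167, +0.11299, +0.62145); u = 423.8·(+0.12167)/0.62145 + 305.3 = 388.2705, v = 415.9·(+0.11299)/0.62145 + 244.6 = 320.2175
M3: Pc = R·M3+t = (-0.08916, +0.07950, +0.59581); u = 423.8·(-0.08916)/0.59581 + 305.3 = 241.8822, v = 415.9·(+0.07950)/0.59581 + 244.6 = 300.0978

c0=(218.32, 445.88) c1=(364.10, 459.83) c2=(388.27, 320.22) c3=(241.88, 300.10)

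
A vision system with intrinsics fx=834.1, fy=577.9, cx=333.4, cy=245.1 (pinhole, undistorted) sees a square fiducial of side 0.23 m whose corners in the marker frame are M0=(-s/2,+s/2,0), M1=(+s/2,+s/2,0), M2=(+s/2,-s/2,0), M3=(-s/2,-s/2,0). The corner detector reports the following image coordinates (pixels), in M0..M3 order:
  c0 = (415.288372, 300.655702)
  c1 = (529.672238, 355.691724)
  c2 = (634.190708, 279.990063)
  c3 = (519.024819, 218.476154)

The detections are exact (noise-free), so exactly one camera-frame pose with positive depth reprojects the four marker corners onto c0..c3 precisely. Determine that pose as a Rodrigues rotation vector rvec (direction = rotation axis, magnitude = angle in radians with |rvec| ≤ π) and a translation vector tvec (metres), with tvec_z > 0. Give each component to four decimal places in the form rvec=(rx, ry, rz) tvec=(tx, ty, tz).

rvec=(0.3386, -0.1574, 0.6398) tvec=(0.2821, 0.0963, 1.2305)

Intrinsics K: fx=834.1, fy=577.9, cx=333.4, cy=245.1
Marker side s = 0.23 m; corners in marker frame (Z=0):
  M0 = (-0.1150, +0.1150, 0)
  M1 = (+0.1150, +0.1150, 0)
  M2 = (+0.1150, -0.1150, 0)
  M3 = (-0.1150, -0.1150, 0)
Detected image corners:
  c0 = (415.288372, 300.655702) px
  c1 = (529.672238, 355.691724) px
  c2 = (634.190708, 279.990063) px
  c3 = (519.024819, 218.476154) px
Planar DLT: solve 8×8 A·h = b for H (H[2,2]=1):
  H  [+604.19300 -341.77540 +524.60087]
  H  [+310.93493 +403.98393 +290.33597]
  H  [+0.20058 +0.21160 +1.00000]
B = K⁻¹H; ‖b₁‖=0.812649, ‖b₂‖=0.812649; λ = 2/(‖b₁‖+‖b₂‖) = 1.230544, sign → tz>0 ⇒ λ=+1.230544
r₁ = λ·B[:,0] = (+0.79270,+0.55740,+0.24682); r₂ = λ·B[:,1] = (-0.60830,+0.74979,+0.26038)
r₃ = r₁×r₂ = (-0.03993,-0.35655,+0.93342); SVD([r₁ r₂ r₃]) → R = UVᵀ:
  R  [+0.79270 -0.60830 -0.03993]
  R  [+0.55740 +0.74979 -0.35655]
  R  [+0.24682 +0.26038 +0.93342]
t = (+0.28208, +0.09632, +1.23054) m
tr R = 2.475915; θ = arccos((tr R − 1)/2) = 0.740758 rad = 42.442°
axis k = ((R−Rᵀ)₃₂, (R−Rᵀ)₁₃, (R−Rᵀ)₂₁) / (2 sinθ) = (+0.457085, -0.212456, +0.863676)
rvec = θ·k = (+0.338589, -0.157378, +0.639775)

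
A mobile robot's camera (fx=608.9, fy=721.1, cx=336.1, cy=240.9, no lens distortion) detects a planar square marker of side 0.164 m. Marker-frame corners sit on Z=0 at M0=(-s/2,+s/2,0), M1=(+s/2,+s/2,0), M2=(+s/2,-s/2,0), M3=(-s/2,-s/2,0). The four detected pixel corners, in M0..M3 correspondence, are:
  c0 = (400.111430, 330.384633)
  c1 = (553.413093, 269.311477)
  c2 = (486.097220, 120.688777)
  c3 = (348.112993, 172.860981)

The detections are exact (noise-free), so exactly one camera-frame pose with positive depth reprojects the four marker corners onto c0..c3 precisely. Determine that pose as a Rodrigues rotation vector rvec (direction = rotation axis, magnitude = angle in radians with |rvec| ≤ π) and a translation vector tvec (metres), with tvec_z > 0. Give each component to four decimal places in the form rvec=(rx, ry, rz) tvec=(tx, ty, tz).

rvec=(-0.4631, 0.0078, -0.3240) tvec=(0.1162, -0.0198, 0.6443)

Intrinsics K: fx=608.9, fy=721.1, cx=336.1, cy=240.9
Marker side s = 0.164 m; corners in marker frame (Z=0):
  M0 = (-0.0820, +0.0820, 0)
  M1 = (+0.0820, +0.0820, 0)
  M2 = (+0.0820, -0.0820, 0)
  M3 = (-0.0820, -0.0820, 0)
Detected image corners:
  c0 = (400.111430, 330.384633) px
  c1 = (553.413093, 269.311477) px
  c2 = (486.097220, 120.688777) px
  c3 = (348.112993, 172.860981) px
Planar DLT: solve 8×8 A·h = b for H (H[2,2]=1):
  H  [+930.99656 +58.88444 +445.87155]
  H  [-320.98348 +780.61791 +218.78819]
  H  [+0.10191 -0.68303 +1.00000]
B = K⁻¹H; ‖b₁‖=1.552073, ‖b₂‖=1.552073; λ = 2/(‖b₁‖+‖b₂‖) = 0.644300, sign → tz>0 ⇒ λ=+0.644300
r₁ = λ·B[:,0] = (+0.94888,-0.30873,+0.06566); r₂ = λ·B[:,1] = (+0.30522,+0.84450,-0.44008)
r₃ = r₁×r₂ = (+0.08042,+0.43762,+0.89556); SVD([r₁ r₂ r₃]) → R = UVᵀ:
  R  [+0.94888 +0.30522 +0.08042]
  R  [-0.30873 +0.84450 +0.43762]
  R  [+0.06566 -0.44008 +0.89556]
t = (+0.11615, -0.01976, +0.64430) m
tr R = 2.688933; θ = arccos((tr R − 1)/2) = 0.565228 rad = 32.385°
axis k = ((R−Rᵀ)₃₂, (R−Rᵀ)₁₃, (R−Rᵀ)₂₁) / (2 sinθ) = (-0.819345, +0.013778, -0.573136)
rvec = θ·k = (-0.463116, +0.007788, -0.323952)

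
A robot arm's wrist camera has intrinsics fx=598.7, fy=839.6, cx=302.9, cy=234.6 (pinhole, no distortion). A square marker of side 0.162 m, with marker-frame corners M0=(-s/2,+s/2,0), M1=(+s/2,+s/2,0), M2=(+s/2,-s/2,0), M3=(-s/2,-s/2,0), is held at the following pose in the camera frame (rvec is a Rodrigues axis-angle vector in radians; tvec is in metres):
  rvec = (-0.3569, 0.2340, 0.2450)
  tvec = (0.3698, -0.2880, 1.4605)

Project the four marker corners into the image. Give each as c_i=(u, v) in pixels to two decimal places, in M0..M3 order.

c0=(414.28, 101.93) c1=(482.46, 116.56) c2=(494.50, 36.31) c3=(428.28, 24.48)

Intrinsics K: fx=598.7, fy=839.6, cx=302.9, cy=234.6
Marker side s = 0.162 m; corners in marker frame (Z=0):
  M0 = (-0.0810, +0.0810, 0)
  M1 = (+0.0810, +0.0810, 0)
  M2 = (+0.0810, -0.0810, 0)
  M3 = (-0.0810, -0.0810, 0)
rvec = (-0.3569, 0.2340, 0.2450), |rvec| = θ = 0.49210 rad = 28.195°
Rodrigues: sinθ=0.47247, 1−cosθ=0.11866; R = I + sinθ·[k]× + (1−cosθ)·[k]×²:
    [+0.94376 -0.27615 +0.18182]
    [+0.19431 +0.90817 +0.37076]
    [-0.26751 -0.31458 +0.91076]
t = (0.3698, -0.2880, 1.4605) m
M0: Pc = R·M0+t = (+0.27099, -0.23018, +1.45669); u = 598.7·(+0.27099)/1.45669 + 302.9 = 414.2760, v = 839.6·(-0.23018)/1.45669 + 234.6 = 101.9315
M1: Pc = R·M1+t = (+0.42388, -0.19870, +1.41335); u = 598.7·(+0.42388)/1.41335 + 302.9 = 482.4553, v = 839.6·(-0.19870)/1.41335 + 234.6 = 116.5631
M2: Pc = R·M2+t = (+0.46861, -0.34582, +1.46431); u = 598.7·(+0.46861)/1.46431 + 302.9 = 494.4974, v = 839.6·(-0.34582)/1.46431 + 234.6 = 36.3137
M3: Pc = R·M3+t = (+0.31572, -0.37730, +1.50765); u = 598.7·(+0.31572)/1.50765 + 302.9 = 428.2766, v = 839.6·(-0.37730)/1.50765 + 234.6 = 24.4835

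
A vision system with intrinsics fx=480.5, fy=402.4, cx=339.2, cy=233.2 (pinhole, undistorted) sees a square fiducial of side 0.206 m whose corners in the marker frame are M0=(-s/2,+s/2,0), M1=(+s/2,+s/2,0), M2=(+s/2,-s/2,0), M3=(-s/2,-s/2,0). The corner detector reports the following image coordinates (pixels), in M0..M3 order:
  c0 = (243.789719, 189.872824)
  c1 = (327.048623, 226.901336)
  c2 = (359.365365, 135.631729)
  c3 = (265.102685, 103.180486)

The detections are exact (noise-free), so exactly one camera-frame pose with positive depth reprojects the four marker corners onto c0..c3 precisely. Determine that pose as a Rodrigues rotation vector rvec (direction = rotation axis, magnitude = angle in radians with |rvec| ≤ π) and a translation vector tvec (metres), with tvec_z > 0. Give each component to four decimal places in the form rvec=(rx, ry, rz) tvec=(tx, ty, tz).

rvec=(0.3529, 0.4854, 0.3840) tvec=(-0.0785, -0.1481, 0.8775)

Intrinsics K: fx=480.5, fy=402.4, cx=339.2, cy=233.2
Marker side s = 0.206 m; corners in marker frame (Z=0):
  M0 = (-0.1030, +0.1030, 0)
  M1 = (+0.1030, +0.1030, 0)
  M2 = (+0.1030, -0.1030, 0)
  M3 = (-0.1030, -0.1030, 0)
Detected image corners:
  c0 = (243.789719, 189.872824) px
  c1 = (327.048623, 226.901336) px
  c2 = (359.365365, 135.631729) px
  c3 = (265.102685, 103.180486) px
Planar DLT: solve 8×8 A·h = b for H (H[2,2]=1):
  H  [+300.03077 +11.71990 +296.19463]
  H  [+98.12413 +508.61776 +165.27854]
  H  [-0.43353 +0.47083 +1.00000]
B = K⁻¹H; ‖b₁‖=1.139658, ‖b₂‖=1.139658; λ = 2/(‖b₁‖+‖b₂‖) = 0.877456, sign → tz>0 ⇒ λ=+0.877456
r₁ = λ·B[:,0] = (+0.81644,+0.43442,-0.38041); r₂ = λ·B[:,1] = (-0.27024,+0.86965,+0.41313)
r₃ = r₁×r₂ = (+0.51029,-0.23449,+0.82741); SVD([r₁ r₂ r₃]) → R = UVᵀ:
  R  [+0.81644 -0.27024 +0.51029]
  R  [+0.43442 +0.86965 -0.23449]
  R  [-0.38041 +0.41313 +0.82741]
t = (-0.07853, -0.14811, +0.87746) m
tr R = 2.513500; θ = arccos((tr R − 1)/2) = 0.712469 rad = 40.821°
axis k = ((R−Rᵀ)₃₂, (R−Rᵀ)₁₃, (R−Rᵀ)₂₁) / (2 sinθ) = (+0.495352, +0.681273, +0.538975)
rvec = θ·k = (+0.352923, +0.485386, +0.384003)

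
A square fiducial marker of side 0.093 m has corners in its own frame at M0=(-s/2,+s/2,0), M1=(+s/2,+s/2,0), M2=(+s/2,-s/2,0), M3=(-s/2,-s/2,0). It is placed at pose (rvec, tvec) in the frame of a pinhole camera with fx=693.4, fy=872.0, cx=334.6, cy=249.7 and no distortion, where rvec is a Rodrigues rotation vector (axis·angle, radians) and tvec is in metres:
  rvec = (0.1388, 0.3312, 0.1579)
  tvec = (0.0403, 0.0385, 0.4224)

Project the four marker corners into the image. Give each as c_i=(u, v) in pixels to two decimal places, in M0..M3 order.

Intrinsics K: fx=693.4, fy=872.0, cx=334.6, cy=249.7
Marker side s = 0.093 m; corners in marker frame (Z=0):
  M0 = (-0.0465, +0.0465, 0)
  M1 = (+0.0465, +0.0465, 0)
  M2 = (+0.0465, -0.0465, 0)
  M3 = (-0.0465, -0.0465, 0)
rvec = (0.1388, 0.3312, 0.1579), |rvec| = θ = 0.39229 rad = 22.477°
Rodrigues: sinθ=0.38231, 1−cosθ=0.07596; R = I + sinθ·[k]× + (1−cosθ)·[k]×²:
    [+0.93355 -0.13119 +0.33359]
    [+0.17657 +0.97818 -0.10945]
    [-0.31195 +0.16108 +0.93634]
t = (0.0403, 0.0385, 0.4224) m
M0: Pc = R·M0+t = (-0.00921, +0.07577, +0.44440); u = 693.4·(-0.00921)/0.44440 + 334.6 = 320.2292, v = 872.0·(+0.07577)/0.44440 + 249.7 = 398.3865
M1: Pc = R·M1+t = (+0.07761, +0.09220, +0.41538); u = 693.4·(+0.07761)/0.41538 + 334.6 = 464.1534, v = 872.0·(+0.09220)/0.41538 + 249.7 = 443.2437
M2: Pc = R·M2+t = (+0.08981, +0.00123, +0.40040); u = 693.4·(+0.08981)/0.40040 + 334.6 = 490.1289, v = 872.0·(+0.00123)/0.40040 + 249.7 = 252.3681
M3: Pc = R·M3+t = (+0.00299, -0.01520, +0.42942); u = 693.4·(+0.00299)/0.42942 + 334.6 = 339.4288, v = 872.0·(-0.01520)/0.42942 + 249.7 = 218.8416

c0=(320.23, 398.39) c1=(464.15, 443.24) c2=(490.13, 252.37) c3=(339.43, 218.84)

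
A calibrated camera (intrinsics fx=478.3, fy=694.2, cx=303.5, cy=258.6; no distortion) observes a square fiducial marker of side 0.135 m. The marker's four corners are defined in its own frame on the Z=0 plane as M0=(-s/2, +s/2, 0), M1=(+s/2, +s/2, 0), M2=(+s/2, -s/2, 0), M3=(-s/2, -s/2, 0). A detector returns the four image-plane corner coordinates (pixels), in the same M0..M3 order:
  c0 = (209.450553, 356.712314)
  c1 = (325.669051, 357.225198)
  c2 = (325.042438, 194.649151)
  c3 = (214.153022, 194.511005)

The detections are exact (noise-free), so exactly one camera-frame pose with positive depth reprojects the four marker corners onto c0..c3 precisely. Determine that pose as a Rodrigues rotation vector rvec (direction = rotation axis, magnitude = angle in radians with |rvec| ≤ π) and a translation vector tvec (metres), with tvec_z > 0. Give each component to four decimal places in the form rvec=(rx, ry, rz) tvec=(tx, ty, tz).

Intrinsics K: fx=478.3, fy=694.2, cx=303.5, cy=258.6
Marker side s = 0.135 m; corners in marker frame (Z=0):
  M0 = (-0.0675, +0.0675, 0)
  M1 = (+0.0675, +0.0675, 0)
  M2 = (+0.0675, -0.0675, 0)
  M3 = (-0.0675, -0.0675, 0)
Detected image corners:
  c0 = (209.450553, 356.712314) px
  c1 = (325.669051, 357.225198) px
  c2 = (325.042438, 194.649151) px
  c3 = (214.153022, 194.511005) px
Planar DLT: solve 8×8 A·h = b for H (H[2,2]=1):
  H  [+836.27318 -108.56249 +268.53986]
  H  [-2.14307 +1106.92915 +273.86740]
  H  [-0.01640 -0.34792 +1.00000]
B = K⁻¹H; ‖b₁‖=1.758911, ‖b₂‖=1.758911; λ = 2/(‖b₁‖+‖b₂‖) = 0.568534, sign → tz>0 ⇒ λ=+0.568534
r₁ = λ·B[:,0] = (+0.99996,+0.00172,-0.00932); r₂ = λ·B[:,1] = (-0.00353,+0.98023,-0.19781)
r₃ = r₁×r₂ = (+0.00880,+0.19783,+0.98020); SVD([r₁ r₂ r₃]) → R = UVᵀ:
  R  [+0.99996 -0.00353 +0.00880]
  R  [+0.00172 +0.98023 +0.19783]
  R  [-0.00932 -0.19781 +0.98020]
t = (-0.04156, +0.01250, +0.56853) m
tr R = 2.960387; θ = arccos((tr R − 1)/2) = 0.199361 rad = 11.423°
axis k = ((R−Rᵀ)₃₂, (R−Rᵀ)₁₃, (R−Rᵀ)₂₁) / (2 sinθ) = (-0.998865, +0.045747, +0.013242)
rvec = θ·k = (-0.199135, +0.009120, +0.002640)

rvec=(-0.1991, 0.0091, 0.0026) tvec=(-0.0416, 0.0125, 0.5685)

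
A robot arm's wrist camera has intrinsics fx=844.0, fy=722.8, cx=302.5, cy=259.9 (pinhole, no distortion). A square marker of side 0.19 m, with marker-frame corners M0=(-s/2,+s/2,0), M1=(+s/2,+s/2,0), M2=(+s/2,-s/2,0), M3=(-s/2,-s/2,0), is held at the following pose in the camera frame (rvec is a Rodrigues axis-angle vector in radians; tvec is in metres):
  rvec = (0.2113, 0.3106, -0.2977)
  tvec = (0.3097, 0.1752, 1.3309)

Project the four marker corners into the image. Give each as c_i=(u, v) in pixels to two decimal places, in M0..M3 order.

c0=(457.91, 411.12) c1=(576.22, 391.77) c2=(542.84, 294.93) c3=(423.45, 319.22)

Intrinsics K: fx=844.0, fy=722.8, cx=302.5, cy=259.9
Marker side s = 0.19 m; corners in marker frame (Z=0):
  M0 = (-0.0950, +0.0950, 0)
  M1 = (+0.0950, +0.0950, 0)
  M2 = (+0.0950, -0.0950, 0)
  M3 = (-0.0950, -0.0950, 0)
rvec = (0.2113, 0.3106, -0.2977), |rvec| = θ = 0.47932 rad = 27.463°
Rodrigues: sinθ=0.46117, 1−cosθ=0.11269; R = I + sinθ·[k]× + (1−cosθ)·[k]×²:
    [+0.90921 +0.31862 +0.26799]
    [-0.25424 +0.93463 -0.24866]
    [-0.32970 +0.15795 +0.93078]
t = (0.3097, 0.1752, 1.3309) m
M0: Pc = R·M0+t = (+0.25359, +0.28814, +1.37723); u = 844.0·(+0.25359)/1.37723 + 302.5 = 457.9091, v = 722.8·(+0.28814)/1.37723 + 259.9 = 411.1239
M1: Pc = R·M1+t = (+0.42634, +0.23984, +1.31458); u = 844.0·(+0.42634)/1.31458 + 302.5 = 576.2249, v = 722.8·(+0.23984)/1.31458 + 259.9 = 391.7700
M2: Pc = R·M2+t = (+0.36581, +0.06226, +1.28457); u = 844.0·(+0.36581)/1.28457 + 302.5 = 542.8444, v = 722.8·(+0.06226)/1.28457 + 259.9 = 294.9308
M3: Pc = R·M3+t = (+0.19306, +0.11056, +1.34722); u = 844.0·(+0.19306)/1.34722 + 302.5 = 423.4451, v = 722.8·(+0.11056)/1.34722 + 259.9 = 319.2185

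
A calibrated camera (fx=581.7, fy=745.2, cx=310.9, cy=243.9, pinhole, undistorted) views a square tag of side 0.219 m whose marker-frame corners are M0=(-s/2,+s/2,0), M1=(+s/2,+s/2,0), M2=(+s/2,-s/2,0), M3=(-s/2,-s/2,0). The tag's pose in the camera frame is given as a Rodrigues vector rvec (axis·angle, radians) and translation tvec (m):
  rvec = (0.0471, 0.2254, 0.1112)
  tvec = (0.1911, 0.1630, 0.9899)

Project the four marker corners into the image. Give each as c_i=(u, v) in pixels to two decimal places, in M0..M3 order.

c0=(352.84, 433.09) c1=(481.83, 461.83) c2=(498.04, 295.88) c3=(366.62, 274.72)

Intrinsics K: fx=581.7, fy=745.2, cx=310.9, cy=243.9
Marker side s = 0.219 m; corners in marker frame (Z=0):
  M0 = (-0.1095, +0.1095, 0)
  M1 = (+0.1095, +0.1095, 0)
  M2 = (+0.1095, -0.1095, 0)
  M3 = (-0.1095, -0.1095, 0)
rvec = (0.0471, 0.2254, 0.1112), |rvec| = θ = 0.25571 rad = 14.651°
Rodrigues: sinθ=0.25294, 1−cosθ=0.03252; R = I + sinθ·[k]× + (1−cosθ)·[k]×²:
    [+0.96859 -0.10471 +0.22556]
    [+0.11527 +0.99275 -0.03412]
    [-0.22035 +0.05905 +0.97363]
t = (0.1911, 0.1630, 0.9899) m
M0: Pc = R·M0+t = (+0.07357, +0.25908, +1.02049); u = 581.7·(+0.07357)/1.02049 + 310.9 = 352.8383, v = 745.2·(+0.25908)/1.02049 + 243.9 = 433.0918
M1: Pc = R·M1+t = (+0.28569, +0.28433, +0.97224); u = 581.7·(+0.28569)/0.97224 + 310.9 = 481.8337, v = 745.2·(+0.28433)/0.97224 + 243.9 = 461.8315
M2: Pc = R·M2+t = (+0.30863, +0.06692, +0.95931); u = 581.7·(+0.30863)/0.95931 + 310.9 = 498.0436, v = 745.2·(+0.06692)/0.95931 + 243.9 = 295.8814
M3: Pc = R·M3+t = (+0.09651, +0.04167, +1.00756); u = 581.7·(+0.09651)/1.00756 + 310.9 = 366.6161, v = 745.2·(+0.04167)/1.00756 + 243.9 = 274.7208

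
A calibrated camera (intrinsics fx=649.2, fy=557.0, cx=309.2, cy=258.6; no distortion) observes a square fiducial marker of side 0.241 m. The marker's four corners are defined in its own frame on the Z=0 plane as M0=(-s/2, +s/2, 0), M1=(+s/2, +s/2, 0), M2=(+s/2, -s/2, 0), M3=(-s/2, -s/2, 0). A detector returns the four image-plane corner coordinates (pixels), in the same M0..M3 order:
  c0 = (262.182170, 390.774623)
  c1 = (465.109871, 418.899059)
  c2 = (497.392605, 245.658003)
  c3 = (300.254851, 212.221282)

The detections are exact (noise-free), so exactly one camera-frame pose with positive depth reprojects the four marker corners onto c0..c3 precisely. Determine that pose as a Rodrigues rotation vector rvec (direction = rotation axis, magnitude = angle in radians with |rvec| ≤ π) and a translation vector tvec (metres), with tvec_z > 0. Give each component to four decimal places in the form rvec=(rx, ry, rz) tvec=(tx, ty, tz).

Intrinsics K: fx=649.2, fy=557.0, cx=309.2, cy=258.6
Marker side s = 0.241 m; corners in marker frame (Z=0):
  M0 = (-0.1205, +0.1205, 0)
  M1 = (+0.1205, +0.1205, 0)
  M2 = (+0.1205, -0.1205, 0)
  M3 = (-0.1205, -0.1205, 0)
Detected image corners:
  c0 = (262.182170, 390.774623) px
  c1 = (465.109871, 418.899059) px
  c2 = (497.392605, 245.658003) px
  c3 = (300.254851, 212.221282) px
Planar DLT: solve 8×8 A·h = b for H (H[2,2]=1):
  H  [+883.99525 -182.03001 +383.14746]
  H  [+172.83333 +699.52725 +316.14326]
  H  [+0.14196 -0.09514 +1.00000]
B = K⁻¹H; ‖b₁‖=1.324558, ‖b₂‖=1.324558; λ = 2/(‖b₁‖+‖b₂‖) = 0.754969, sign → tz>0 ⇒ λ=+0.754969
r₁ = λ·B[:,0] = (+0.97697,+0.18450,+0.10718); r₂ = λ·B[:,1] = (-0.17748,+0.98150,-0.07183)
r₃ = r₁×r₂ = (-0.11845,+0.05115,+0.99164); SVD([r₁ r₂ r₃]) → R = UVᵀ:
  R  [+0.97697 -0.17748 -0.11845]
  R  [+0.18450 +0.98150 +0.05115]
  R  [+0.10718 -0.07183 +0.99164]
t = (+0.08600, +0.07800, +0.75497) m
tr R = 2.950113; θ = arccos((tr R − 1)/2) = 0.223821 rad = 12.824°
axis k = ((R−Rᵀ)₃₂, (R−Rᵀ)₁₃, (R−Rᵀ)₂₁) / (2 sinθ) = (-0.277028, -0.508266, +0.815427)
rvec = θ·k = (-0.062005, -0.113761, +0.182510)

rvec=(-0.0620, -0.1138, 0.1825) tvec=(0.0860, 0.0780, 0.7550)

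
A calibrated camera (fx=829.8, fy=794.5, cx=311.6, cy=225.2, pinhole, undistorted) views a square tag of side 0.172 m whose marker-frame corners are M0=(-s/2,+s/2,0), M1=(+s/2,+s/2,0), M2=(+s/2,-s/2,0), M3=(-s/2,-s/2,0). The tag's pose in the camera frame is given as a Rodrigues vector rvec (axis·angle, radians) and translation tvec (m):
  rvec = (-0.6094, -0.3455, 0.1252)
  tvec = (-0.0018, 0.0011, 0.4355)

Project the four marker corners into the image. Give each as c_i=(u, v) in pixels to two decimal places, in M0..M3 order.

Intrinsics K: fx=829.8, fy=794.5, cx=311.6, cy=225.2
Marker side s = 0.172 m; corners in marker frame (Z=0):
  M0 = (-0.0860, +0.0860, 0)
  M1 = (+0.0860, +0.0860, 0)
  M2 = (+0.0860, -0.0860, 0)
  M3 = (-0.0860, -0.0860, 0)
rvec = (-0.6094, -0.3455, 0.1252), |rvec| = θ = 0.71163 rad = 40.773°
Rodrigues: sinθ=0.65307, 1−cosθ=0.24270; R = I + sinθ·[k]× + (1−cosθ)·[k]×²:
    [+0.93528 -0.01399 -0.35363]
    [+0.21580 +0.81451 +0.53852]
    [+0.28050 -0.57998 +0.76481]
t = (-0.0018, 0.0011, 0.4355) m
M0: Pc = R·M0+t = (-0.08344, +0.05259, +0.36150); u = 829.8·(-0.08344)/0.36150 + 311.6 = 120.0741, v = 794.5·(+0.05259)/0.36150 + 225.2 = 340.7793
M1: Pc = R·M1+t = (+0.07743, +0.08971, +0.40974); u = 829.8·(+0.07743)/0.40974 + 311.6 = 468.4099, v = 794.5·(+0.08971)/0.40974 + 225.2 = 399.1425
M2: Pc = R·M2+t = (+0.07984, -0.05039, +0.50950); u = 829.8·(+0.07984)/0.50950 + 311.6 = 441.6270, v = 794.5·(-0.05039)/0.50950 + 225.2 = 146.6256
M3: Pc = R·M3+t = (-0.08103, -0.08751, +0.46126); u = 829.8·(-0.08103)/0.46126 + 311.6 = 165.8254, v = 794.5·(-0.08751)/0.46126 + 225.2 = 74.4719

c0=(120.07, 340.78) c1=(468.41, 399.14) c2=(441.63, 146.63) c3=(165.83, 74.47)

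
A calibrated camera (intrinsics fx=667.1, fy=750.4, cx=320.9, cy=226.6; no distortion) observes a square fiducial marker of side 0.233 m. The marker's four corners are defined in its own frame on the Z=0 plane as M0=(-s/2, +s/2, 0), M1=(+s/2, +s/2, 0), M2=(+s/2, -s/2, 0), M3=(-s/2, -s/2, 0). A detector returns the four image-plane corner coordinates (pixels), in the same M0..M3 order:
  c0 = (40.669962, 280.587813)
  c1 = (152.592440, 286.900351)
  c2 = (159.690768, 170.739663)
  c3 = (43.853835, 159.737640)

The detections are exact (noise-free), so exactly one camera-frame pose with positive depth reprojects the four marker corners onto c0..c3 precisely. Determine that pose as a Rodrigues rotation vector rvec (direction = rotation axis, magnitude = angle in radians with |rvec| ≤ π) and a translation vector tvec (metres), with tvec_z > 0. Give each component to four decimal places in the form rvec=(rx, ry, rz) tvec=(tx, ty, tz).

rvec=(0.2361, -0.2193, 0.0973) tvec=(-0.4728, -0.0018, 1.4292)

Intrinsics K: fx=667.1, fy=750.4, cx=320.9, cy=226.6
Marker side s = 0.233 m; corners in marker frame (Z=0):
  M0 = (-0.1165, +0.1165, 0)
  M1 = (+0.1165, +0.1165, 0)
  M2 = (+0.1165, -0.1165, 0)
  M3 = (-0.1165, -0.1165, 0)
Detected image corners:
  c0 = (40.669962, 280.587813) px
  c1 = (152.592440, 286.900351) px
  c2 = (159.690768, 170.739663) px
  c3 = (43.853835, 159.737640) px
Planar DLT: solve 8×8 A·h = b for H (H[2,2]=1):
  H  [+504.32980 -6.87510 +100.20708]
  H  [+72.56439 +543.14620 +225.63908]
  H  [+0.15854 +0.15468 +1.00000]
B = K⁻¹H; ‖b₁‖=0.699690, ‖b₂‖=0.699690; λ = 2/(‖b₁‖+‖b₂‖) = 1.429204, sign → tz>0 ⇒ λ=+1.429204
r₁ = λ·B[:,0] = (+0.97149,+0.06978,+0.22658); r₂ = λ·B[:,1] = (-0.12107,+0.96771,+0.22107)
r₃ = r₁×r₂ = (-0.20384,-0.24220,+0.94857); SVD([r₁ r₂ r₃]) → R = UVᵀ:
  R  [+0.97149 -0.12107 -0.20384]
  R  [+0.06978 +0.96771 -0.24220]
  R  [+0.22658 +0.22107 +0.94857]
t = (-0.47282, -0.00183, +1.42920) m
tr R = 2.887773; θ = arccos((tr R − 1)/2) = 0.336590 rad = 19.285°
axis k = ((R−Rᵀ)₃₂, (R−Rᵀ)₁₃, (R−Rᵀ)₂₁) / (2 sinθ) = (+0.701362, -0.651615, +0.288943)
rvec = θ·k = (+0.236071, -0.219327, +0.097255)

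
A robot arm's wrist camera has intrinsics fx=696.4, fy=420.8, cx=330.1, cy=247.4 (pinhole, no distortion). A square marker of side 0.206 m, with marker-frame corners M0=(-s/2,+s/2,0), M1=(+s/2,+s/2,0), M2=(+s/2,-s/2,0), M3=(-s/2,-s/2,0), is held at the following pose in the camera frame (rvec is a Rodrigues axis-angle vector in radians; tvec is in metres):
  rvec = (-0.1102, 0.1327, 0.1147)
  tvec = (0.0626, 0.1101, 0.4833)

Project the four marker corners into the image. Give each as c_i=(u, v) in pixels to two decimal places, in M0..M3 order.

c0=(256.74, 420.91) c1=(560.22, 451.82) c2=(586.40, 264.40) c3=(293.99, 245.26)

Intrinsics K: fx=696.4, fy=420.8, cx=330.1, cy=247.4
Marker side s = 0.206 m; corners in marker frame (Z=0):
  M0 = (-0.1030, +0.1030, 0)
  M1 = (+0.1030, +0.1030, 0)
  M2 = (+0.1030, -0.1030, 0)
  M3 = (-0.1030, -0.1030, 0)
rvec = (-0.1102, 0.1327, 0.1147), |rvec| = θ = 0.20715 rad = 11.869°
Rodrigues: sinθ=0.20567, 1−cosθ=0.02138; R = I + sinθ·[k]× + (1−cosθ)·[k]×²:
    [+0.98467 -0.12117 +0.12546]
    [+0.10660 +0.98740 +0.11700]
    [-0.13805 -0.10183 +0.98518]
t = (0.0626, 0.1101, 0.4833) m
M0: Pc = R·M0+t = (-0.05130, +0.20082, +0.48703); u = 696.4·(-0.05130)/0.48703 + 330.1 = 256.7446, v = 420.8·(+0.20082)/0.48703 + 247.4 = 420.9128
M1: Pc = R·M1+t = (+0.15154, +0.22278, +0.45859); u = 696.4·(+0.15154)/0.45859 + 330.1 = 560.2242, v = 420.8·(+0.22278)/0.45859 + 247.4 = 451.8218
M2: Pc = R·M2+t = (+0.17650, +0.01938, +0.47957); u = 696.4·(+0.17650)/0.47957 + 330.1 = 586.4042, v = 420.8·(+0.01938)/0.47957 + 247.4 = 264.4030
M3: Pc = R·M3+t = (-0.02634, -0.00258, +0.50801); u = 696.4·(-0.02634)/0.50801 + 330.1 = 293.9905, v = 420.8·(-0.00258)/0.50801 + 247.4 = 245.2620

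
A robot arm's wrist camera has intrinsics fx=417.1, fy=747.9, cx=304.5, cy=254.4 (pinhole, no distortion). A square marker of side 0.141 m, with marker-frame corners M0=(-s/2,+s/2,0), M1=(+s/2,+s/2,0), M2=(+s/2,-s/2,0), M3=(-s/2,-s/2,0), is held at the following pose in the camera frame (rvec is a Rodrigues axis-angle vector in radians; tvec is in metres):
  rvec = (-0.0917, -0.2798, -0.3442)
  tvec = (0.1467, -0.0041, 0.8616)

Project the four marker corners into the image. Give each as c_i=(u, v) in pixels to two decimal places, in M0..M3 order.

Intrinsics K: fx=417.1, fy=747.9, cx=304.5, cy=254.4
Marker side s = 0.141 m; corners in marker frame (Z=0):
  M0 = (-0.0705, +0.0705, 0)
  M1 = (+0.0705, +0.0705, 0)
  M2 = (+0.0705, -0.0705, 0)
  M3 = (-0.0705, -0.0705, 0)
rvec = (-0.0917, -0.2798, -0.3442), |rvec| = θ = 0.45296 rad = 25.953°
Rodrigues: sinθ=0.43763, 1−cosθ=0.10084; R = I + sinθ·[k]× + (1−cosθ)·[k]×²:
    [+0.90329 +0.34516 -0.25482]
    [-0.31994 +0.93764 +0.13593]
    [+0.28584 -0.04126 +0.95739]
t = (0.1467, -0.0041, 0.8616) m
M0: Pc = R·M0+t = (+0.10735, +0.08456, +0.83854); u = 417.1·(+0.10735)/0.83854 + 304.5 = 357.8982, v = 747.9·(+0.08456)/0.83854 + 254.4 = 329.8189
M1: Pc = R·M1+t = (+0.23472, +0.03945, +0.87884); u = 417.1·(+0.23472)/0.87884 + 304.5 = 415.8964, v = 747.9·(+0.03945)/0.87884 + 254.4 = 287.9701
M2: Pc = R·M2+t = (+0.18605, -0.09276, +0.88466); u = 417.1·(+0.18605)/0.88466 + 304.5 = 392.2180, v = 747.9·(-0.09276)/0.88466 + 254.4 = 175.9807
M3: Pc = R·M3+t = (+0.05868, -0.04765, +0.84436); u = 417.1·(+0.05868)/0.84436 + 304.5 = 333.4891, v = 747.9·(-0.04765)/0.84436 + 254.4 = 212.1955

c0=(357.90, 329.82) c1=(415.90, 287.97) c2=(392.22, 175.98) c3=(333.49, 212.20)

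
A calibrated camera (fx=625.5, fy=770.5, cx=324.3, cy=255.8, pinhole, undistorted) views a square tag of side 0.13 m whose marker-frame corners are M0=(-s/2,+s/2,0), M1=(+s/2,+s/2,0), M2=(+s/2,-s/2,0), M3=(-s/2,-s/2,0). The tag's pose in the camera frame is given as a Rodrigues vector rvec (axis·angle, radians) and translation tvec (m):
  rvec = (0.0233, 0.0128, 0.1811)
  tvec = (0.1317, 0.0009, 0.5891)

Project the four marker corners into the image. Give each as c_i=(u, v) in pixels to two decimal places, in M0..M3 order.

c0=(383.61, 324.99) c1=(519.31, 355.75) c2=(545.29, 188.44) c3=(408.80, 157.90)

Intrinsics K: fx=625.5, fy=770.5, cx=324.3, cy=255.8
Marker side s = 0.13 m; corners in marker frame (Z=0):
  M0 = (-0.0650, +0.0650, 0)
  M1 = (+0.0650, +0.0650, 0)
  M2 = (+0.0650, -0.0650, 0)
  M3 = (-0.0650, -0.0650, 0)
rvec = (0.0233, 0.0128, 0.1811), |rvec| = θ = 0.18304 rad = 10.487°
Rodrigues: sinθ=0.18202, 1−cosθ=0.01671; R = I + sinθ·[k]× + (1−cosθ)·[k]×²:
    [+0.98357 -0.17994 +0.01483]
    [+0.18024 +0.98338 -0.02201]
    [-0.01062 +0.02433 +0.99965]
t = (0.1317, 0.0009, 0.5891) m
M0: Pc = R·M0+t = (+0.05607, +0.05310, +0.59137); u = 625.5·(+0.05607)/0.59137 + 324.3 = 383.6080, v = 770.5·(+0.05310)/0.59137 + 255.8 = 324.9893
M1: Pc = R·M1+t = (+0.18394, +0.07654, +0.58999); u = 625.5·(+0.18394)/0.58999 + 324.3 = 519.3060, v = 770.5·(+0.07654)/0.58999 + 255.8 = 355.7511
M2: Pc = R·M2+t = (+0.20733, -0.05130, +0.58683); u = 625.5·(+0.20733)/0.58683 + 324.3 = 545.2908, v = 770.5·(-0.05130)/0.58683 + 255.8 = 188.4384
M3: Pc = R·M3+t = (+0.07946, -0.07474, +0.58821); u = 625.5·(+0.07946)/0.58821 + 324.3 = 408.8022, v = 770.5·(-0.07474)/0.58821 + 255.8 = 157.9040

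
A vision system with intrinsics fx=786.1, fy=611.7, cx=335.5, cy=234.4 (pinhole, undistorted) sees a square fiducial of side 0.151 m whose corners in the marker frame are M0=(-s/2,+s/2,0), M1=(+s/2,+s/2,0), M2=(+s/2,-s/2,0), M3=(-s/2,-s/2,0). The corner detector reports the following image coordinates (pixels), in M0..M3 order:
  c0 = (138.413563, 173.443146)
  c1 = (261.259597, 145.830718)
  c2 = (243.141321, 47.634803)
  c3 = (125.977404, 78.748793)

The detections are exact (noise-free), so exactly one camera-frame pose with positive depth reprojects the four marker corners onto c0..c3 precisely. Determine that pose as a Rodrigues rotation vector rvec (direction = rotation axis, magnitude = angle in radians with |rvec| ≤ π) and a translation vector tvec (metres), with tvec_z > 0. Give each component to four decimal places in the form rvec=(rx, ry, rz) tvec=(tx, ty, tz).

rvec=(-0.2144, 0.3121, -0.1939) tvec=(-0.1609, -0.1764, 0.8729)

Intrinsics K: fx=786.1, fy=611.7, cx=335.5, cy=234.4
Marker side s = 0.151 m; corners in marker frame (Z=0):
  M0 = (-0.0755, +0.0755, 0)
  M1 = (+0.0755, +0.0755, 0)
  M2 = (+0.0755, -0.0755, 0)
  M3 = (-0.0755, -0.0755, 0)
Detected image corners:
  c0 = (138.413563, 173.443146) px
  c1 = (261.259597, 145.830718) px
  c2 = (243.141321, 47.634803) px
  c3 = (125.977404, 78.748793) px
Planar DLT: solve 8×8 A·h = b for H (H[2,2]=1):
  H  [+732.19632 +48.35903 +190.57593]
  H  [-230.72521 +608.07685 +110.78105]
  H  [-0.32337 -0.27240 +1.00000]
B = K⁻¹H; ‖b₁‖=1.145610, ‖b₂‖=1.145610; λ = 2/(‖b₁‖+‖b₂‖) = 0.872897, sign → tz>0 ⇒ λ=+0.872897
r₁ = λ·B[:,0] = (+0.93351,-0.22108,-0.28227); r₂ = λ·B[:,1] = (+0.15518,+0.95884,-0.23778)
r₃ = r₁×r₂ = (+0.32322,+0.17817,+0.92940); SVD([r₁ r₂ r₃]) → R = UVᵀ:
  R  [+0.93351 +0.15518 +0.32322]
  R  [-0.22108 +0.95884 +0.17817]
  R  [-0.28227 -0.23778 +0.92940]
t = (-0.16093, -0.17640, +0.87290) m
tr R = 2.821755; θ = arccos((tr R − 1)/2) = 0.425390 rad = 24.373°
axis k = ((R−Rᵀ)₃₂, (R−Rᵀ)₁₃, (R−Rᵀ)₂₁) / (2 sinθ) = (-0.503962, +0.733619, -0.455879)
rvec = θ·k = (-0.214381, +0.312074, -0.193927)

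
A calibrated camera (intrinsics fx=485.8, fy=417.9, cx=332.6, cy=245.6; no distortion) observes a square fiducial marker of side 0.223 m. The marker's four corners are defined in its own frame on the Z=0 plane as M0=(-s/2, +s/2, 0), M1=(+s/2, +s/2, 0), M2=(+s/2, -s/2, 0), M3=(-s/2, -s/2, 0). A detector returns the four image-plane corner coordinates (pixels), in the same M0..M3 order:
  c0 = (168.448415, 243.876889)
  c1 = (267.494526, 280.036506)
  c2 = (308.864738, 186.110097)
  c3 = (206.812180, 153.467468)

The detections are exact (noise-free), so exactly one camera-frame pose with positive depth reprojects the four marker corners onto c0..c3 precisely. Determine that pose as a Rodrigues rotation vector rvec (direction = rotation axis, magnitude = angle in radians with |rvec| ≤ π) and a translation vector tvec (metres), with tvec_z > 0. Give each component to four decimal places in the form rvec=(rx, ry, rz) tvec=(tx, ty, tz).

rvec=(0.0201, 0.1916, 0.3713) tvec=(-0.1869, -0.0675, 0.9465)

Intrinsics K: fx=485.8, fy=417.9, cx=332.6, cy=245.6
Marker side s = 0.223 m; corners in marker frame (Z=0):
  M0 = (-0.1115, +0.1115, 0)
  M1 = (+0.1115, +0.1115, 0)
  M2 = (+0.1115, -0.1115, 0)
  M3 = (-0.1115, -0.1115, 0)
Detected image corners:
  c0 = (168.448415, 243.876889) px
  c1 = (267.494526, 280.036506) px
  c2 = (308.864738, 186.110097) px
  c3 = (206.812180, 153.467468) px
Planar DLT: solve 8×8 A·h = b for H (H[2,2]=1):
  H  [+405.01821 -164.90437 +236.69681]
  H  [+112.72806 +425.59501 +215.79974]
  H  [-0.19265 +0.05770 +1.00000]
B = K⁻¹H; ‖b₁‖=1.056495, ‖b₂‖=1.056495; λ = 2/(‖b₁‖+‖b₂‖) = 0.946526, sign → tz>0 ⇒ λ=+0.946526
r₁ = λ·B[:,0] = (+0.91397,+0.36249,-0.18235); r₂ = λ·B[:,1] = (-0.35869,+0.93186,+0.05461)
r₃ = r₁×r₂ = (+0.18972,+0.01549,+0.98172); SVD([r₁ r₂ r₃]) → R = UVᵀ:
  R  [+0.91397 -0.35869 +0.18972]
  R  [+0.36249 +0.93186 +0.01549]
  R  [-0.18235 +0.05461 +0.98172]
t = (-0.18686, -0.06750, +0.94653) m
tr R = 2.827550; θ = arccos((tr R − 1)/2) = 0.418314 rad = 23.968°
axis k = ((R−Rᵀ)₃₂, (R−Rᵀ)₁₃, (R−Rᵀ)₂₁) / (2 sinθ) = (+0.048152, +0.457961, +0.887667)
rvec = θ·k = (+0.020143, +0.191572, +0.371324)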